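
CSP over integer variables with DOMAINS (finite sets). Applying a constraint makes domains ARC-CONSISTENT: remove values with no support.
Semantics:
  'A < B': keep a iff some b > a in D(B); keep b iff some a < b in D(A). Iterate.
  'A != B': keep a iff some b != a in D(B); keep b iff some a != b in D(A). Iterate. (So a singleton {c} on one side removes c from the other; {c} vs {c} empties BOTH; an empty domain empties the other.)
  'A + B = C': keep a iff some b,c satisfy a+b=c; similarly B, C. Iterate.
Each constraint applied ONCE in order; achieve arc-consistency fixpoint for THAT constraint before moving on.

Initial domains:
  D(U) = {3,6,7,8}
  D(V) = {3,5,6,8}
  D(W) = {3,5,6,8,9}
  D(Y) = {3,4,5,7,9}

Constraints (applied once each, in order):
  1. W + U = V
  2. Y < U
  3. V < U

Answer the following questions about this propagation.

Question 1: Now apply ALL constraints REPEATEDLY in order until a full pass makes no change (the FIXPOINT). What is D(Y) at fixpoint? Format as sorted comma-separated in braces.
pass 0 (initial): D(Y)={3,4,5,7,9}
pass 1: U {3,6,7,8}->{}; V {3,5,6,8}->{}; W {3,5,6,8,9}->{3,5}; Y {3,4,5,7,9}->{}
pass 2: W {3,5}->{}
pass 3: no change
Fixpoint after 3 passes: D(Y) = {}

Answer: {}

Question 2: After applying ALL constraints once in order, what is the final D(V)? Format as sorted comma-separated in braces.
Constraint 1 (W + U = V) on D(W)={3,5,6,8,9} D(U)={3,6,7,8} D(V)={3,5,6,8}: W {3,5,6,8,9}->{3,5}; U {3,6,7,8}->{3}; V {3,5,6,8}->{6,8}
Constraint 2 (Y < U) on D(Y)={3,4,5,7,9} D(U)={3}: Y {3,4,5,7,9}->{}; U {3}->{}
Constraint 3 (V < U) on D(V)={6,8} D(U)={}: V {6,8}->{}
So after all 3 constraints: D(V) = {}

Answer: {}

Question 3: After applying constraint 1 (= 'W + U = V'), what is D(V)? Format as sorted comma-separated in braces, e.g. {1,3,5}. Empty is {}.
Answer: {6,8}

Derivation:
Constraint 1 (W + U = V) on D(W)={3,5,6,8,9} D(U)={3,6,7,8} D(V)={3,5,6,8}: W {3,5,6,8,9}->{3,5}; U {3,6,7,8}->{3}; V {3,5,6,8}->{6,8}
So after constraint 1: D(V) = {6,8}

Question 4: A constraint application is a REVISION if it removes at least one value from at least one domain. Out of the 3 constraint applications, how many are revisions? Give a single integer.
Answer: 3

Derivation:
Constraint 1 (W + U = V) on D(W)={3,5,6,8,9} D(U)={3,6,7,8} D(V)={3,5,6,8}: W {3,5,6,8,9}->{3,5}; U {3,6,7,8}->{3}; V {3,5,6,8}->{6,8} => REVISION
Constraint 2 (Y < U) on D(Y)={3,4,5,7,9} D(U)={3}: Y {3,4,5,7,9}->{}; U {3}->{} => REVISION
Constraint 3 (V < U) on D(V)={6,8} D(U)={}: V {6,8}->{} => REVISION
Total revisions = 3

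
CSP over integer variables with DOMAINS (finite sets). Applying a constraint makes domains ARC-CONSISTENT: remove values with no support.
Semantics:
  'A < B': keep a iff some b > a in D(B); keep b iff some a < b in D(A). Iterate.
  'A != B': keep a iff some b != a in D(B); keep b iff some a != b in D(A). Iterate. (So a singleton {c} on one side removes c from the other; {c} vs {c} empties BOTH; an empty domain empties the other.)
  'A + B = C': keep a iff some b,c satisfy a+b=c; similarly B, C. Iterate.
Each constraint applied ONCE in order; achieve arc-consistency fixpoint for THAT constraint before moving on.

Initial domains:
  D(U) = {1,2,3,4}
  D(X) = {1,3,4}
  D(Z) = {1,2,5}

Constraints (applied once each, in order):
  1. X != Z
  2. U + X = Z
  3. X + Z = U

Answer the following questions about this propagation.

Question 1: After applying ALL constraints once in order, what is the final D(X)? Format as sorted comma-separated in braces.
Constraint 1 (X != Z) on D(X)={1,3,4} D(Z)={1,2,5}: no change
Constraint 2 (U + X = Z) on D(U)={1,2,3,4} D(X)={1,3,4} D(Z)={1,2,5}: U {1,2,3,4}->{1,2,4}; Z {1,2,5}->{2,5}
Constraint 3 (X + Z = U) on D(X)={1,3,4} D(Z)={2,5} D(U)={1,2,4}: X {1,3,4}->{}; Z {2,5}->{}; U {1,2,4}->{}
So after all 3 constraints: D(X) = {}

Answer: {}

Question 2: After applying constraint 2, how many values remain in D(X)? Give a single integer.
Constraint 1 (X != Z) on D(X)={1,3,4} D(Z)={1,2,5}: no change
Constraint 2 (U + X = Z) on D(U)={1,2,3,4} D(X)={1,3,4} D(Z)={1,2,5}: U {1,2,3,4}->{1,2,4}; Z {1,2,5}->{2,5}
So after constraint 2: D(X)={1,3,4}, size = 3

Answer: 3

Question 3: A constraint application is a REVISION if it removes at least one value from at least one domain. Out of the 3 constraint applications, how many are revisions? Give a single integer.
Answer: 2

Derivation:
Constraint 1 (X != Z) on D(X)={1,3,4} D(Z)={1,2,5}: no change => not a revision
Constraint 2 (U + X = Z) on D(U)={1,2,3,4} D(X)={1,3,4} D(Z)={1,2,5}: U {1,2,3,4}->{1,2,4}; Z {1,2,5}->{2,5} => REVISION
Constraint 3 (X + Z = U) on D(X)={1,3,4} D(Z)={2,5} D(U)={1,2,4}: X {1,3,4}->{}; Z {2,5}->{}; U {1,2,4}->{} => REVISION
Total revisions = 2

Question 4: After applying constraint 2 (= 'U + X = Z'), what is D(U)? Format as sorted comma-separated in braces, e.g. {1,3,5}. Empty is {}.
Answer: {1,2,4}

Derivation:
Constraint 1 (X != Z) on D(X)={1,3,4} D(Z)={1,2,5}: no change
Constraint 2 (U + X = Z) on D(U)={1,2,3,4} D(X)={1,3,4} D(Z)={1,2,5}: U {1,2,3,4}->{1,2,4}; Z {1,2,5}->{2,5}
So after constraint 2: D(U) = {1,2,4}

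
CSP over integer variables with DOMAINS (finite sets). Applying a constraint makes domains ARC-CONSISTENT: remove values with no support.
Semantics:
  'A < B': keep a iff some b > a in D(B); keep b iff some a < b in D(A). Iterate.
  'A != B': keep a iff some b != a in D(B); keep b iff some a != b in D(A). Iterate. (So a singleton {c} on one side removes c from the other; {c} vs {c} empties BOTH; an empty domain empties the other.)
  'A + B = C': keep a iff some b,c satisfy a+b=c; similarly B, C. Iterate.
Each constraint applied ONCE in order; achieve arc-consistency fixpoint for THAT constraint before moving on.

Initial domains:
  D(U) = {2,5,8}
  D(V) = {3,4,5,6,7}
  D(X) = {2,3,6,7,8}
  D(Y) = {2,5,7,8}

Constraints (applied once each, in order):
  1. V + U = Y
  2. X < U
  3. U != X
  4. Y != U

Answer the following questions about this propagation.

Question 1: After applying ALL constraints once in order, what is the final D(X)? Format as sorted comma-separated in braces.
Constraint 1 (V + U = Y) on D(V)={3,4,5,6,7} D(U)={2,5,8} D(Y)={2,5,7,8}: V {3,4,5,6,7}->{3,5,6}; U {2,5,8}->{2,5}; Y {2,5,7,8}->{5,7,8}
Constraint 2 (X < U) on D(X)={2,3,6,7,8} D(U)={2,5}: X {2,3,6,7,8}->{2,3}; U {2,5}->{5}
Constraint 3 (U != X) on D(U)={5} D(X)={2,3}: no change
Constraint 4 (Y != U) on D(Y)={5,7,8} D(U)={5}: Y {5,7,8}->{7,8}
So after all 4 constraints: D(X) = {2,3}

Answer: {2,3}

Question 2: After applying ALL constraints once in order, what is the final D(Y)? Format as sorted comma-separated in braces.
Answer: {7,8}

Derivation:
Constraint 1 (V + U = Y) on D(V)={3,4,5,6,7} D(U)={2,5,8} D(Y)={2,5,7,8}: V {3,4,5,6,7}->{3,5,6}; U {2,5,8}->{2,5}; Y {2,5,7,8}->{5,7,8}
Constraint 2 (X < U) on D(X)={2,3,6,7,8} D(U)={2,5}: X {2,3,6,7,8}->{2,3}; U {2,5}->{5}
Constraint 3 (U != X) on D(U)={5} D(X)={2,3}: no change
Constraint 4 (Y != U) on D(Y)={5,7,8} D(U)={5}: Y {5,7,8}->{7,8}
So after all 4 constraints: D(Y) = {7,8}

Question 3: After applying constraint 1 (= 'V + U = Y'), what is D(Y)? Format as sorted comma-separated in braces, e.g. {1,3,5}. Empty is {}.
Constraint 1 (V + U = Y) on D(V)={3,4,5,6,7} D(U)={2,5,8} D(Y)={2,5,7,8}: V {3,4,5,6,7}->{3,5,6}; U {2,5,8}->{2,5}; Y {2,5,7,8}->{5,7,8}
So after constraint 1: D(Y) = {5,7,8}

Answer: {5,7,8}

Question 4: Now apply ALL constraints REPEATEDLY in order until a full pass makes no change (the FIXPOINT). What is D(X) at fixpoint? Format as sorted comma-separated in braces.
Answer: {2,3}

Derivation:
pass 0 (initial): D(X)={2,3,6,7,8}
pass 1: U {2,5,8}->{5}; V {3,4,5,6,7}->{3,5,6}; X {2,3,6,7,8}->{2,3}; Y {2,5,7,8}->{7,8}
pass 2: V {3,5,6}->{3}; Y {7,8}->{8}
pass 3: no change
Fixpoint after 3 passes: D(X) = {2,3}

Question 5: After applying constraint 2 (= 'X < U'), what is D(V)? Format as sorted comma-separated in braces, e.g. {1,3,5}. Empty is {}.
Answer: {3,5,6}

Derivation:
Constraint 1 (V + U = Y) on D(V)={3,4,5,6,7} D(U)={2,5,8} D(Y)={2,5,7,8}: V {3,4,5,6,7}->{3,5,6}; U {2,5,8}->{2,5}; Y {2,5,7,8}->{5,7,8}
Constraint 2 (X < U) on D(X)={2,3,6,7,8} D(U)={2,5}: X {2,3,6,7,8}->{2,3}; U {2,5}->{5}
So after constraint 2: D(V) = {3,5,6}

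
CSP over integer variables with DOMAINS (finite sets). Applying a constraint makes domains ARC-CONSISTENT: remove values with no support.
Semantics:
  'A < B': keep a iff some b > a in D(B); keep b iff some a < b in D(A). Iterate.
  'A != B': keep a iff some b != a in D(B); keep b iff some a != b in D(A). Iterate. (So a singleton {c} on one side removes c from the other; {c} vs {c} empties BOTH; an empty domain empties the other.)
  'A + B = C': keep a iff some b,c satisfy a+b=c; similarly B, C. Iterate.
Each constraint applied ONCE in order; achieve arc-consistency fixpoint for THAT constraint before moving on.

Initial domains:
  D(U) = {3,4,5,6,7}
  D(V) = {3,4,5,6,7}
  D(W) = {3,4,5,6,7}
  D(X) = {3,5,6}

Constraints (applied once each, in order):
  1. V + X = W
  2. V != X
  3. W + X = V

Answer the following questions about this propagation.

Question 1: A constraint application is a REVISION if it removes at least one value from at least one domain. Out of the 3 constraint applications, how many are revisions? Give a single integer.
Constraint 1 (V + X = W) on D(V)={3,4,5,6,7} D(X)={3,5,6} D(W)={3,4,5,6,7}: V {3,4,5,6,7}->{3,4}; X {3,5,6}->{3}; W {3,4,5,6,7}->{6,7} => REVISION
Constraint 2 (V != X) on D(V)={3,4} D(X)={3}: V {3,4}->{4} => REVISION
Constraint 3 (W + X = V) on D(W)={6,7} D(X)={3} D(V)={4}: W {6,7}->{}; X {3}->{}; V {4}->{} => REVISION
Total revisions = 3

Answer: 3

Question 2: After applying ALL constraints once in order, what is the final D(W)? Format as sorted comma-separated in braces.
Constraint 1 (V + X = W) on D(V)={3,4,5,6,7} D(X)={3,5,6} D(W)={3,4,5,6,7}: V {3,4,5,6,7}->{3,4}; X {3,5,6}->{3}; W {3,4,5,6,7}->{6,7}
Constraint 2 (V != X) on D(V)={3,4} D(X)={3}: V {3,4}->{4}
Constraint 3 (W + X = V) on D(W)={6,7} D(X)={3} D(V)={4}: W {6,7}->{}; X {3}->{}; V {4}->{}
So after all 3 constraints: D(W) = {}

Answer: {}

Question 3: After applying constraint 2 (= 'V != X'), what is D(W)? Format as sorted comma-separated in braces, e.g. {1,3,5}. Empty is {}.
Constraint 1 (V + X = W) on D(V)={3,4,5,6,7} D(X)={3,5,6} D(W)={3,4,5,6,7}: V {3,4,5,6,7}->{3,4}; X {3,5,6}->{3}; W {3,4,5,6,7}->{6,7}
Constraint 2 (V != X) on D(V)={3,4} D(X)={3}: V {3,4}->{4}
So after constraint 2: D(W) = {6,7}

Answer: {6,7}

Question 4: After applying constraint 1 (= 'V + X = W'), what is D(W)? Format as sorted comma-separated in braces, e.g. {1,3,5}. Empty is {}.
Answer: {6,7}

Derivation:
Constraint 1 (V + X = W) on D(V)={3,4,5,6,7} D(X)={3,5,6} D(W)={3,4,5,6,7}: V {3,4,5,6,7}->{3,4}; X {3,5,6}->{3}; W {3,4,5,6,7}->{6,7}
So after constraint 1: D(W) = {6,7}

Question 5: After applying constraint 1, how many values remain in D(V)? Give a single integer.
Constraint 1 (V + X = W) on D(V)={3,4,5,6,7} D(X)={3,5,6} D(W)={3,4,5,6,7}: V {3,4,5,6,7}->{3,4}; X {3,5,6}->{3}; W {3,4,5,6,7}->{6,7}
So after constraint 1: D(V)={3,4}, size = 2

Answer: 2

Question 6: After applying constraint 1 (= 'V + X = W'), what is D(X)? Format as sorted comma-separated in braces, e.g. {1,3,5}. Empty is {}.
Answer: {3}

Derivation:
Constraint 1 (V + X = W) on D(V)={3,4,5,6,7} D(X)={3,5,6} D(W)={3,4,5,6,7}: V {3,4,5,6,7}->{3,4}; X {3,5,6}->{3}; W {3,4,5,6,7}->{6,7}
So after constraint 1: D(X) = {3}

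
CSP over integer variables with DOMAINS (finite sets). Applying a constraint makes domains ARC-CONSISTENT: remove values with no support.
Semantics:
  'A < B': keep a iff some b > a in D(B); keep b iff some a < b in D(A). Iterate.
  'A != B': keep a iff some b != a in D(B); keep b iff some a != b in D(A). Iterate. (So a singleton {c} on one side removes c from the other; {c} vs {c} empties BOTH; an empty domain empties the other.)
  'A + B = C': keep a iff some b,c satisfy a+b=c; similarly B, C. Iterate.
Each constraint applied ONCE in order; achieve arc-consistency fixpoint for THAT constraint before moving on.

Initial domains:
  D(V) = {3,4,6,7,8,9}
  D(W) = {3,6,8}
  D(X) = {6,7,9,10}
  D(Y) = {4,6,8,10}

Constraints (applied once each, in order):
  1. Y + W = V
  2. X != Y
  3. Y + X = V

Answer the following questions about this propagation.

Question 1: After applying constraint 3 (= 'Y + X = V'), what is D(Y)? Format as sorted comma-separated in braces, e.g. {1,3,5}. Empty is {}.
Constraint 1 (Y + W = V) on D(Y)={4,6,8,10} D(W)={3,6,8} D(V)={3,4,6,7,8,9}: Y {4,6,8,10}->{4,6}; W {3,6,8}->{3}; V {3,4,6,7,8,9}->{7,9}
Constraint 2 (X != Y) on D(X)={6,7,9,10} D(Y)={4,6}: no change
Constraint 3 (Y + X = V) on D(Y)={4,6} D(X)={6,7,9,10} D(V)={7,9}: Y {4,6}->{}; X {6,7,9,10}->{}; V {7,9}->{}
So after constraint 3: D(Y) = {}

Answer: {}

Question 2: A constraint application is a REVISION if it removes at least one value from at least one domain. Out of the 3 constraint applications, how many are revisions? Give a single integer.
Answer: 2

Derivation:
Constraint 1 (Y + W = V) on D(Y)={4,6,8,10} D(W)={3,6,8} D(V)={3,4,6,7,8,9}: Y {4,6,8,10}->{4,6}; W {3,6,8}->{3}; V {3,4,6,7,8,9}->{7,9} => REVISION
Constraint 2 (X != Y) on D(X)={6,7,9,10} D(Y)={4,6}: no change => not a revision
Constraint 3 (Y + X = V) on D(Y)={4,6} D(X)={6,7,9,10} D(V)={7,9}: Y {4,6}->{}; X {6,7,9,10}->{}; V {7,9}->{} => REVISION
Total revisions = 2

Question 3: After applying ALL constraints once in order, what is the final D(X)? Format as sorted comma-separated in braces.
Answer: {}

Derivation:
Constraint 1 (Y + W = V) on D(Y)={4,6,8,10} D(W)={3,6,8} D(V)={3,4,6,7,8,9}: Y {4,6,8,10}->{4,6}; W {3,6,8}->{3}; V {3,4,6,7,8,9}->{7,9}
Constraint 2 (X != Y) on D(X)={6,7,9,10} D(Y)={4,6}: no change
Constraint 3 (Y + X = V) on D(Y)={4,6} D(X)={6,7,9,10} D(V)={7,9}: Y {4,6}->{}; X {6,7,9,10}->{}; V {7,9}->{}
So after all 3 constraints: D(X) = {}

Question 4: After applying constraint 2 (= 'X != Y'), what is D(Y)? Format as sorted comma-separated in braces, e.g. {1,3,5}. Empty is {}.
Answer: {4,6}

Derivation:
Constraint 1 (Y + W = V) on D(Y)={4,6,8,10} D(W)={3,6,8} D(V)={3,4,6,7,8,9}: Y {4,6,8,10}->{4,6}; W {3,6,8}->{3}; V {3,4,6,7,8,9}->{7,9}
Constraint 2 (X != Y) on D(X)={6,7,9,10} D(Y)={4,6}: no change
So after constraint 2: D(Y) = {4,6}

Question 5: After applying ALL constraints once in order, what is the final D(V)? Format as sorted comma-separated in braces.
Answer: {}

Derivation:
Constraint 1 (Y + W = V) on D(Y)={4,6,8,10} D(W)={3,6,8} D(V)={3,4,6,7,8,9}: Y {4,6,8,10}->{4,6}; W {3,6,8}->{3}; V {3,4,6,7,8,9}->{7,9}
Constraint 2 (X != Y) on D(X)={6,7,9,10} D(Y)={4,6}: no change
Constraint 3 (Y + X = V) on D(Y)={4,6} D(X)={6,7,9,10} D(V)={7,9}: Y {4,6}->{}; X {6,7,9,10}->{}; V {7,9}->{}
So after all 3 constraints: D(V) = {}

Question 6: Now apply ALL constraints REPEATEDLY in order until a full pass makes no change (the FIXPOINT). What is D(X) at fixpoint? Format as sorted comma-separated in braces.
Answer: {}

Derivation:
pass 0 (initial): D(X)={6,7,9,10}
pass 1: V {3,4,6,7,8,9}->{}; W {3,6,8}->{3}; X {6,7,9,10}->{}; Y {4,6,8,10}->{}
pass 2: W {3}->{}
pass 3: no change
Fixpoint after 3 passes: D(X) = {}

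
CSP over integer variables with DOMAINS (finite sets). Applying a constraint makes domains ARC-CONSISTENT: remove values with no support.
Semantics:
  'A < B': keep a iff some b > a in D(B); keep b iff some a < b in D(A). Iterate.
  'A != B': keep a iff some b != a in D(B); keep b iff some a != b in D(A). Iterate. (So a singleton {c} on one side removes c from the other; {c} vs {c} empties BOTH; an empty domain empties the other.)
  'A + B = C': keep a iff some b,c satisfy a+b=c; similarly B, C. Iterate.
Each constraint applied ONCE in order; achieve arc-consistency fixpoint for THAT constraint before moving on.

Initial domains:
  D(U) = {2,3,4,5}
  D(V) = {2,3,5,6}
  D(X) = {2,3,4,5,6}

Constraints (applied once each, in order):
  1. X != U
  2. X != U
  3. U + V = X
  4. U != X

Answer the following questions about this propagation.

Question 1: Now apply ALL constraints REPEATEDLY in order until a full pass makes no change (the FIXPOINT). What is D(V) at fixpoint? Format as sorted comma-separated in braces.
Answer: {2,3}

Derivation:
pass 0 (initial): D(V)={2,3,5,6}
pass 1: U {2,3,4,5}->{2,3,4}; V {2,3,5,6}->{2,3}; X {2,3,4,5,6}->{4,5,6}
pass 2: no change
Fixpoint after 2 passes: D(V) = {2,3}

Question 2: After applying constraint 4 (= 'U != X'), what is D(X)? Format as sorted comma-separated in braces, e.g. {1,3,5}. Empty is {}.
Answer: {4,5,6}

Derivation:
Constraint 1 (X != U) on D(X)={2,3,4,5,6} D(U)={2,3,4,5}: no change
Constraint 2 (X != U) on D(X)={2,3,4,5,6} D(U)={2,3,4,5}: no change
Constraint 3 (U + V = X) on D(U)={2,3,4,5} D(V)={2,3,5,6} D(X)={2,3,4,5,6}: U {2,3,4,5}->{2,3,4}; V {2,3,5,6}->{2,3}; X {2,3,4,5,6}->{4,5,6}
Constraint 4 (U != X) on D(U)={2,3,4} D(X)={4,5,6}: no change
So after constraint 4: D(X) = {4,5,6}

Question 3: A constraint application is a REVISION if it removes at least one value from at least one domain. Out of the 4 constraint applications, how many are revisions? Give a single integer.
Answer: 1

Derivation:
Constraint 1 (X != U) on D(X)={2,3,4,5,6} D(U)={2,3,4,5}: no change => not a revision
Constraint 2 (X != U) on D(X)={2,3,4,5,6} D(U)={2,3,4,5}: no change => not a revision
Constraint 3 (U + V = X) on D(U)={2,3,4,5} D(V)={2,3,5,6} D(X)={2,3,4,5,6}: U {2,3,4,5}->{2,3,4}; V {2,3,5,6}->{2,3}; X {2,3,4,5,6}->{4,5,6} => REVISION
Constraint 4 (U != X) on D(U)={2,3,4} D(X)={4,5,6}: no change => not a revision
Total revisions = 1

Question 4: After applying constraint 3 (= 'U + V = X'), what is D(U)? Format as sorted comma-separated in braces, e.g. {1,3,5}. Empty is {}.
Constraint 1 (X != U) on D(X)={2,3,4,5,6} D(U)={2,3,4,5}: no change
Constraint 2 (X != U) on D(X)={2,3,4,5,6} D(U)={2,3,4,5}: no change
Constraint 3 (U + V = X) on D(U)={2,3,4,5} D(V)={2,3,5,6} D(X)={2,3,4,5,6}: U {2,3,4,5}->{2,3,4}; V {2,3,5,6}->{2,3}; X {2,3,4,5,6}->{4,5,6}
So after constraint 3: D(U) = {2,3,4}

Answer: {2,3,4}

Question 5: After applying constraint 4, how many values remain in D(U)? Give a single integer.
Constraint 1 (X != U) on D(X)={2,3,4,5,6} D(U)={2,3,4,5}: no change
Constraint 2 (X != U) on D(X)={2,3,4,5,6} D(U)={2,3,4,5}: no change
Constraint 3 (U + V = X) on D(U)={2,3,4,5} D(V)={2,3,5,6} D(X)={2,3,4,5,6}: U {2,3,4,5}->{2,3,4}; V {2,3,5,6}->{2,3}; X {2,3,4,5,6}->{4,5,6}
Constraint 4 (U != X) on D(U)={2,3,4} D(X)={4,5,6}: no change
So after constraint 4: D(U)={2,3,4}, size = 3

Answer: 3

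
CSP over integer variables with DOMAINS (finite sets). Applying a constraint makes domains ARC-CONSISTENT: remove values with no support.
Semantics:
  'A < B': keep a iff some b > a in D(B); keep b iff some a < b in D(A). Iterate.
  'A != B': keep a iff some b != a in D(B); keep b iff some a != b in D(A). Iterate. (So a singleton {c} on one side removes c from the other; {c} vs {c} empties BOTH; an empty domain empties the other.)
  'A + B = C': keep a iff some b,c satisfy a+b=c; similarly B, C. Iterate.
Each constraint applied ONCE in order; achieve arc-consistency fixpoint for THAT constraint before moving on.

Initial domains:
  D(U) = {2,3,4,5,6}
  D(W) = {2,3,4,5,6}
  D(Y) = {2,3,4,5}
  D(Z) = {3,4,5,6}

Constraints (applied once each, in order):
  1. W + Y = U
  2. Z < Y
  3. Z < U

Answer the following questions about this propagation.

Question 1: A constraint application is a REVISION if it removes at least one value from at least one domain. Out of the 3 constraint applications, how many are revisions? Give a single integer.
Constraint 1 (W + Y = U) on D(W)={2,3,4,5,6} D(Y)={2,3,4,5} D(U)={2,3,4,5,6}: W {2,3,4,5,6}->{2,3,4}; Y {2,3,4,5}->{2,3,4}; U {2,3,4,5,6}->{4,5,6} => REVISION
Constraint 2 (Z < Y) on D(Z)={3,4,5,6} D(Y)={2,3,4}: Z {3,4,5,6}->{3}; Y {2,3,4}->{4} => REVISION
Constraint 3 (Z < U) on D(Z)={3} D(U)={4,5,6}: no change => not a revision
Total revisions = 2

Answer: 2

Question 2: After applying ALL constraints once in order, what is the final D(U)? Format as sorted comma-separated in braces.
Constraint 1 (W + Y = U) on D(W)={2,3,4,5,6} D(Y)={2,3,4,5} D(U)={2,3,4,5,6}: W {2,3,4,5,6}->{2,3,4}; Y {2,3,4,5}->{2,3,4}; U {2,3,4,5,6}->{4,5,6}
Constraint 2 (Z < Y) on D(Z)={3,4,5,6} D(Y)={2,3,4}: Z {3,4,5,6}->{3}; Y {2,3,4}->{4}
Constraint 3 (Z < U) on D(Z)={3} D(U)={4,5,6}: no change
So after all 3 constraints: D(U) = {4,5,6}

Answer: {4,5,6}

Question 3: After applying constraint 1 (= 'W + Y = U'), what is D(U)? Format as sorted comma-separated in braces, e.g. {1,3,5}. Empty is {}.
Answer: {4,5,6}

Derivation:
Constraint 1 (W + Y = U) on D(W)={2,3,4,5,6} D(Y)={2,3,4,5} D(U)={2,3,4,5,6}: W {2,3,4,5,6}->{2,3,4}; Y {2,3,4,5}->{2,3,4}; U {2,3,4,5,6}->{4,5,6}
So after constraint 1: D(U) = {4,5,6}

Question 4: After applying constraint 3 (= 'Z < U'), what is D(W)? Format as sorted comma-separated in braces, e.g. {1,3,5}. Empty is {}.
Answer: {2,3,4}

Derivation:
Constraint 1 (W + Y = U) on D(W)={2,3,4,5,6} D(Y)={2,3,4,5} D(U)={2,3,4,5,6}: W {2,3,4,5,6}->{2,3,4}; Y {2,3,4,5}->{2,3,4}; U {2,3,4,5,6}->{4,5,6}
Constraint 2 (Z < Y) on D(Z)={3,4,5,6} D(Y)={2,3,4}: Z {3,4,5,6}->{3}; Y {2,3,4}->{4}
Constraint 3 (Z < U) on D(Z)={3} D(U)={4,5,6}: no change
So after constraint 3: D(W) = {2,3,4}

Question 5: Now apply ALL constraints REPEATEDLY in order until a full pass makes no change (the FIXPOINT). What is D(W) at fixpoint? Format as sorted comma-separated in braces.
pass 0 (initial): D(W)={2,3,4,5,6}
pass 1: U {2,3,4,5,6}->{4,5,6}; W {2,3,4,5,6}->{2,3,4}; Y {2,3,4,5}->{4}; Z {3,4,5,6}->{3}
pass 2: U {4,5,6}->{6}; W {2,3,4}->{2}
pass 3: no change
Fixpoint after 3 passes: D(W) = {2}

Answer: {2}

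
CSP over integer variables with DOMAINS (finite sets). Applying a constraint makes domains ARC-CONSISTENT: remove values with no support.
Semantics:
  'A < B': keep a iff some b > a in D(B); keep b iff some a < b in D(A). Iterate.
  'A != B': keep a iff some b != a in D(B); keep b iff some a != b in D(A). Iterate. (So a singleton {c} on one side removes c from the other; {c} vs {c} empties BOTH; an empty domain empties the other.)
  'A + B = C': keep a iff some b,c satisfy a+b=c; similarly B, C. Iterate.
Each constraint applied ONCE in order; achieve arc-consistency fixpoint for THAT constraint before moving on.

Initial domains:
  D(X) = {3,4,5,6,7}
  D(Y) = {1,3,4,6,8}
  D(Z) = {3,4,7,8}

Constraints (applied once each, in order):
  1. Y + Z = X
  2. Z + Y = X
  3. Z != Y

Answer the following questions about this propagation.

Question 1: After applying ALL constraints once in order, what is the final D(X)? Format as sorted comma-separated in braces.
Answer: {4,5,6,7}

Derivation:
Constraint 1 (Y + Z = X) on D(Y)={1,3,4,6,8} D(Z)={3,4,7,8} D(X)={3,4,5,6,7}: Y {1,3,4,6,8}->{1,3,4}; Z {3,4,7,8}->{3,4}; X {3,4,5,6,7}->{4,5,6,7}
Constraint 2 (Z + Y = X) on D(Z)={3,4} D(Y)={1,3,4} D(X)={4,5,6,7}: no change
Constraint 3 (Z != Y) on D(Z)={3,4} D(Y)={1,3,4}: no change
So after all 3 constraints: D(X) = {4,5,6,7}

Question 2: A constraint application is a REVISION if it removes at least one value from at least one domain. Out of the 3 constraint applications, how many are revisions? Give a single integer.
Answer: 1

Derivation:
Constraint 1 (Y + Z = X) on D(Y)={1,3,4,6,8} D(Z)={3,4,7,8} D(X)={3,4,5,6,7}: Y {1,3,4,6,8}->{1,3,4}; Z {3,4,7,8}->{3,4}; X {3,4,5,6,7}->{4,5,6,7} => REVISION
Constraint 2 (Z + Y = X) on D(Z)={3,4} D(Y)={1,3,4} D(X)={4,5,6,7}: no change => not a revision
Constraint 3 (Z != Y) on D(Z)={3,4} D(Y)={1,3,4}: no change => not a revision
Total revisions = 1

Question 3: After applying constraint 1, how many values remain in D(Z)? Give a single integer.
Answer: 2

Derivation:
Constraint 1 (Y + Z = X) on D(Y)={1,3,4,6,8} D(Z)={3,4,7,8} D(X)={3,4,5,6,7}: Y {1,3,4,6,8}->{1,3,4}; Z {3,4,7,8}->{3,4}; X {3,4,5,6,7}->{4,5,6,7}
So after constraint 1: D(Z)={3,4}, size = 2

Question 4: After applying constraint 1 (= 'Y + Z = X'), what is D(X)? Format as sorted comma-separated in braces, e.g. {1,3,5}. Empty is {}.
Answer: {4,5,6,7}

Derivation:
Constraint 1 (Y + Z = X) on D(Y)={1,3,4,6,8} D(Z)={3,4,7,8} D(X)={3,4,5,6,7}: Y {1,3,4,6,8}->{1,3,4}; Z {3,4,7,8}->{3,4}; X {3,4,5,6,7}->{4,5,6,7}
So after constraint 1: D(X) = {4,5,6,7}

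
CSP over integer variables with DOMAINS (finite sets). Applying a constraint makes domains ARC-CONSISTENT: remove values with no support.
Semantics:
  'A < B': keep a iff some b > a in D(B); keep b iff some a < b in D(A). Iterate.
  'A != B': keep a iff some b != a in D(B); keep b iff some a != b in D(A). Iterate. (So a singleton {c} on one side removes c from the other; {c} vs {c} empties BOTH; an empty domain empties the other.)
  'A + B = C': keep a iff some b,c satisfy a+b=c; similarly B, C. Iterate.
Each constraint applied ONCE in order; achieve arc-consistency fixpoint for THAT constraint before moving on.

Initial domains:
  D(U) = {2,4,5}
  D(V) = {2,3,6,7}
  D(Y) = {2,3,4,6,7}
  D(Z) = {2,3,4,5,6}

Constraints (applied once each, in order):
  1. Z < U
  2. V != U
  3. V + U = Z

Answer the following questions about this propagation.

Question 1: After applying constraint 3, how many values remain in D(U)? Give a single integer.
Constraint 1 (Z < U) on D(Z)={2,3,4,5,6} D(U)={2,4,5}: Z {2,3,4,5,6}->{2,3,4}; U {2,4,5}->{4,5}
Constraint 2 (V != U) on D(V)={2,3,6,7} D(U)={4,5}: no change
Constraint 3 (V + U = Z) on D(V)={2,3,6,7} D(U)={4,5} D(Z)={2,3,4}: V {2,3,6,7}->{}; U {4,5}->{}; Z {2,3,4}->{}
So after constraint 3: D(U)={}, size = 0

Answer: 0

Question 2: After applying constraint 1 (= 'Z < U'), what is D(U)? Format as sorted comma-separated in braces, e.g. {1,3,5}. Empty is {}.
Answer: {4,5}

Derivation:
Constraint 1 (Z < U) on D(Z)={2,3,4,5,6} D(U)={2,4,5}: Z {2,3,4,5,6}->{2,3,4}; U {2,4,5}->{4,5}
So after constraint 1: D(U) = {4,5}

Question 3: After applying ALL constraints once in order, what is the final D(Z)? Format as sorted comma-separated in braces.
Constraint 1 (Z < U) on D(Z)={2,3,4,5,6} D(U)={2,4,5}: Z {2,3,4,5,6}->{2,3,4}; U {2,4,5}->{4,5}
Constraint 2 (V != U) on D(V)={2,3,6,7} D(U)={4,5}: no change
Constraint 3 (V + U = Z) on D(V)={2,3,6,7} D(U)={4,5} D(Z)={2,3,4}: V {2,3,6,7}->{}; U {4,5}->{}; Z {2,3,4}->{}
So after all 3 constraints: D(Z) = {}

Answer: {}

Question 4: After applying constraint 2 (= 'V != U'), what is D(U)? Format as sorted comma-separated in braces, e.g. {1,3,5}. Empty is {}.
Constraint 1 (Z < U) on D(Z)={2,3,4,5,6} D(U)={2,4,5}: Z {2,3,4,5,6}->{2,3,4}; U {2,4,5}->{4,5}
Constraint 2 (V != U) on D(V)={2,3,6,7} D(U)={4,5}: no change
So after constraint 2: D(U) = {4,5}

Answer: {4,5}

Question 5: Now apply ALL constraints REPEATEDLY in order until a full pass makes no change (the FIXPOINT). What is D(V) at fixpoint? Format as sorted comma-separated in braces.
pass 0 (initial): D(V)={2,3,6,7}
pass 1: U {2,4,5}->{}; V {2,3,6,7}->{}; Z {2,3,4,5,6}->{}
pass 2: no change
Fixpoint after 2 passes: D(V) = {}

Answer: {}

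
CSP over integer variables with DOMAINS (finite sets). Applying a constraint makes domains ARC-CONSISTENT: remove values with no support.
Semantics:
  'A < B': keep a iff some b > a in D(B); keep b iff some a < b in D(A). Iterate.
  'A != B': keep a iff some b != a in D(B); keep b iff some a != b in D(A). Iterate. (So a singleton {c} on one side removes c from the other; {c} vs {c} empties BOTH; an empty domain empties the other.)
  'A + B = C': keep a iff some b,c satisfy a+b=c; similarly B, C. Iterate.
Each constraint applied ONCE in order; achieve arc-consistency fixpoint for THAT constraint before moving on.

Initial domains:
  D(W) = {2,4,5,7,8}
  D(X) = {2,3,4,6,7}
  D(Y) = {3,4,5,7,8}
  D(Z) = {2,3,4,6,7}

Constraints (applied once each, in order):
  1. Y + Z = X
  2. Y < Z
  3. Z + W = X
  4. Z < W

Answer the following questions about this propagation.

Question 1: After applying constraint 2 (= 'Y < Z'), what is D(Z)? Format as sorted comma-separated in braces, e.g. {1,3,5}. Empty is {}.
Answer: {4}

Derivation:
Constraint 1 (Y + Z = X) on D(Y)={3,4,5,7,8} D(Z)={2,3,4,6,7} D(X)={2,3,4,6,7}: Y {3,4,5,7,8}->{3,4,5}; Z {2,3,4,6,7}->{2,3,4}; X {2,3,4,6,7}->{6,7}
Constraint 2 (Y < Z) on D(Y)={3,4,5} D(Z)={2,3,4}: Y {3,4,5}->{3}; Z {2,3,4}->{4}
So after constraint 2: D(Z) = {4}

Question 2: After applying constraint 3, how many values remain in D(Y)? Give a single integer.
Constraint 1 (Y + Z = X) on D(Y)={3,4,5,7,8} D(Z)={2,3,4,6,7} D(X)={2,3,4,6,7}: Y {3,4,5,7,8}->{3,4,5}; Z {2,3,4,6,7}->{2,3,4}; X {2,3,4,6,7}->{6,7}
Constraint 2 (Y < Z) on D(Y)={3,4,5} D(Z)={2,3,4}: Y {3,4,5}->{3}; Z {2,3,4}->{4}
Constraint 3 (Z + W = X) on D(Z)={4} D(W)={2,4,5,7,8} D(X)={6,7}: W {2,4,5,7,8}->{2}; X {6,7}->{6}
So after constraint 3: D(Y)={3}, size = 1

Answer: 1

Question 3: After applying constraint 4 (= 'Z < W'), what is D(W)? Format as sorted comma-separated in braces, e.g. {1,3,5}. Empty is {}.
Constraint 1 (Y + Z = X) on D(Y)={3,4,5,7,8} D(Z)={2,3,4,6,7} D(X)={2,3,4,6,7}: Y {3,4,5,7,8}->{3,4,5}; Z {2,3,4,6,7}->{2,3,4}; X {2,3,4,6,7}->{6,7}
Constraint 2 (Y < Z) on D(Y)={3,4,5} D(Z)={2,3,4}: Y {3,4,5}->{3}; Z {2,3,4}->{4}
Constraint 3 (Z + W = X) on D(Z)={4} D(W)={2,4,5,7,8} D(X)={6,7}: W {2,4,5,7,8}->{2}; X {6,7}->{6}
Constraint 4 (Z < W) on D(Z)={4} D(W)={2}: Z {4}->{}; W {2}->{}
So after constraint 4: D(W) = {}

Answer: {}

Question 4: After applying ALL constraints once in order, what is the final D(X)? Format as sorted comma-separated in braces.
Constraint 1 (Y + Z = X) on D(Y)={3,4,5,7,8} D(Z)={2,3,4,6,7} D(X)={2,3,4,6,7}: Y {3,4,5,7,8}->{3,4,5}; Z {2,3,4,6,7}->{2,3,4}; X {2,3,4,6,7}->{6,7}
Constraint 2 (Y < Z) on D(Y)={3,4,5} D(Z)={2,3,4}: Y {3,4,5}->{3}; Z {2,3,4}->{4}
Constraint 3 (Z + W = X) on D(Z)={4} D(W)={2,4,5,7,8} D(X)={6,7}: W {2,4,5,7,8}->{2}; X {6,7}->{6}
Constraint 4 (Z < W) on D(Z)={4} D(W)={2}: Z {4}->{}; W {2}->{}
So after all 4 constraints: D(X) = {6}

Answer: {6}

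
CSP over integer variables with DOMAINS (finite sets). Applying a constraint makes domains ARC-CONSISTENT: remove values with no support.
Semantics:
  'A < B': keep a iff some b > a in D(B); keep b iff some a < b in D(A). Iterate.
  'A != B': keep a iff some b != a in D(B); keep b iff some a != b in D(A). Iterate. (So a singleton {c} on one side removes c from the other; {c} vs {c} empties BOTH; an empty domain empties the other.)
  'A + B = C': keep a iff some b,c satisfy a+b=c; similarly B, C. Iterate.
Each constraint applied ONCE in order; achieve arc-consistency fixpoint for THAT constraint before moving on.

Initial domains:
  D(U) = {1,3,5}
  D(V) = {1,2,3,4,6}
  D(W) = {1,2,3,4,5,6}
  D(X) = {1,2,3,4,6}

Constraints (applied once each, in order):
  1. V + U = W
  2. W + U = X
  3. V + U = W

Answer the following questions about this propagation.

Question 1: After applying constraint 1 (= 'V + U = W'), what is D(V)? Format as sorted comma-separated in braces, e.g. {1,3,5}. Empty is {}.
Constraint 1 (V + U = W) on D(V)={1,2,3,4,6} D(U)={1,3,5} D(W)={1,2,3,4,5,6}: V {1,2,3,4,6}->{1,2,3,4}; W {1,2,3,4,5,6}->{2,3,4,5,6}
So after constraint 1: D(V) = {1,2,3,4}

Answer: {1,2,3,4}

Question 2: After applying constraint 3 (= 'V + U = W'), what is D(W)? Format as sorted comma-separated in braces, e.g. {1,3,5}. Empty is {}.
Answer: {2,3,5}

Derivation:
Constraint 1 (V + U = W) on D(V)={1,2,3,4,6} D(U)={1,3,5} D(W)={1,2,3,4,5,6}: V {1,2,3,4,6}->{1,2,3,4}; W {1,2,3,4,5,6}->{2,3,4,5,6}
Constraint 2 (W + U = X) on D(W)={2,3,4,5,6} D(U)={1,3,5} D(X)={1,2,3,4,6}: W {2,3,4,5,6}->{2,3,5}; U {1,3,5}->{1,3}; X {1,2,3,4,6}->{3,4,6}
Constraint 3 (V + U = W) on D(V)={1,2,3,4} D(U)={1,3} D(W)={2,3,5}: V {1,2,3,4}->{1,2,4}
So after constraint 3: D(W) = {2,3,5}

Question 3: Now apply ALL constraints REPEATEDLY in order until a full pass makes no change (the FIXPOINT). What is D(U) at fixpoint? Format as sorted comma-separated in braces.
pass 0 (initial): D(U)={1,3,5}
pass 1: U {1,3,5}->{1,3}; V {1,2,3,4,6}->{1,2,4}; W {1,2,3,4,5,6}->{2,3,5}; X {1,2,3,4,6}->{3,4,6}
pass 2: no change
Fixpoint after 2 passes: D(U) = {1,3}

Answer: {1,3}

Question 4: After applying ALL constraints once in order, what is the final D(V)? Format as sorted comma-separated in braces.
Constraint 1 (V + U = W) on D(V)={1,2,3,4,6} D(U)={1,3,5} D(W)={1,2,3,4,5,6}: V {1,2,3,4,6}->{1,2,3,4}; W {1,2,3,4,5,6}->{2,3,4,5,6}
Constraint 2 (W + U = X) on D(W)={2,3,4,5,6} D(U)={1,3,5} D(X)={1,2,3,4,6}: W {2,3,4,5,6}->{2,3,5}; U {1,3,5}->{1,3}; X {1,2,3,4,6}->{3,4,6}
Constraint 3 (V + U = W) on D(V)={1,2,3,4} D(U)={1,3} D(W)={2,3,5}: V {1,2,3,4}->{1,2,4}
So after all 3 constraints: D(V) = {1,2,4}

Answer: {1,2,4}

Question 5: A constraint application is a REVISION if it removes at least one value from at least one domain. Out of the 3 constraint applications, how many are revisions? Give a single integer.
Answer: 3

Derivation:
Constraint 1 (V + U = W) on D(V)={1,2,3,4,6} D(U)={1,3,5} D(W)={1,2,3,4,5,6}: V {1,2,3,4,6}->{1,2,3,4}; W {1,2,3,4,5,6}->{2,3,4,5,6} => REVISION
Constraint 2 (W + U = X) on D(W)={2,3,4,5,6} D(U)={1,3,5} D(X)={1,2,3,4,6}: W {2,3,4,5,6}->{2,3,5}; U {1,3,5}->{1,3}; X {1,2,3,4,6}->{3,4,6} => REVISION
Constraint 3 (V + U = W) on D(V)={1,2,3,4} D(U)={1,3} D(W)={2,3,5}: V {1,2,3,4}->{1,2,4} => REVISION
Total revisions = 3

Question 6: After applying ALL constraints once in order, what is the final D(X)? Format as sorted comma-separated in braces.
Constraint 1 (V + U = W) on D(V)={1,2,3,4,6} D(U)={1,3,5} D(W)={1,2,3,4,5,6}: V {1,2,3,4,6}->{1,2,3,4}; W {1,2,3,4,5,6}->{2,3,4,5,6}
Constraint 2 (W + U = X) on D(W)={2,3,4,5,6} D(U)={1,3,5} D(X)={1,2,3,4,6}: W {2,3,4,5,6}->{2,3,5}; U {1,3,5}->{1,3}; X {1,2,3,4,6}->{3,4,6}
Constraint 3 (V + U = W) on D(V)={1,2,3,4} D(U)={1,3} D(W)={2,3,5}: V {1,2,3,4}->{1,2,4}
So after all 3 constraints: D(X) = {3,4,6}

Answer: {3,4,6}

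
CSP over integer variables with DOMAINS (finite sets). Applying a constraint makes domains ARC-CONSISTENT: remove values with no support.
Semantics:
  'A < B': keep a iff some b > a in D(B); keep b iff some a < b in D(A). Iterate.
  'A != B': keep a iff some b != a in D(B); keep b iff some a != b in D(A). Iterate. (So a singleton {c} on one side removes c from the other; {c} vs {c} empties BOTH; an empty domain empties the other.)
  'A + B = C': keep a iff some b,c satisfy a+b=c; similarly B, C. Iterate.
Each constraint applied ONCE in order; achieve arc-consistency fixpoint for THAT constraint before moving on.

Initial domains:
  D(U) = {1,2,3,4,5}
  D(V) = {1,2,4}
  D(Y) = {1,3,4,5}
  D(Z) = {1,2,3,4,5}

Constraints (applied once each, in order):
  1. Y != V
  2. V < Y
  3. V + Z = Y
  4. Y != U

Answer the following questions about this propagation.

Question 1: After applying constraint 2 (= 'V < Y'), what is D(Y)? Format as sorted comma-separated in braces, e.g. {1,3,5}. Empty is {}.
Answer: {3,4,5}

Derivation:
Constraint 1 (Y != V) on D(Y)={1,3,4,5} D(V)={1,2,4}: no change
Constraint 2 (V < Y) on D(V)={1,2,4} D(Y)={1,3,4,5}: Y {1,3,4,5}->{3,4,5}
So after constraint 2: D(Y) = {3,4,5}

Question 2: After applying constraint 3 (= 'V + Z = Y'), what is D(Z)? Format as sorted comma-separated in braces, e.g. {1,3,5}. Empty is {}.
Answer: {1,2,3,4}

Derivation:
Constraint 1 (Y != V) on D(Y)={1,3,4,5} D(V)={1,2,4}: no change
Constraint 2 (V < Y) on D(V)={1,2,4} D(Y)={1,3,4,5}: Y {1,3,4,5}->{3,4,5}
Constraint 3 (V + Z = Y) on D(V)={1,2,4} D(Z)={1,2,3,4,5} D(Y)={3,4,5}: Z {1,2,3,4,5}->{1,2,3,4}
So after constraint 3: D(Z) = {1,2,3,4}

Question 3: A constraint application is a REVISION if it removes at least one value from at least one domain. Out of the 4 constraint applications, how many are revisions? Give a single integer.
Constraint 1 (Y != V) on D(Y)={1,3,4,5} D(V)={1,2,4}: no change => not a revision
Constraint 2 (V < Y) on D(V)={1,2,4} D(Y)={1,3,4,5}: Y {1,3,4,5}->{3,4,5} => REVISION
Constraint 3 (V + Z = Y) on D(V)={1,2,4} D(Z)={1,2,3,4,5} D(Y)={3,4,5}: Z {1,2,3,4,5}->{1,2,3,4} => REVISION
Constraint 4 (Y != U) on D(Y)={3,4,5} D(U)={1,2,3,4,5}: no change => not a revision
Total revisions = 2

Answer: 2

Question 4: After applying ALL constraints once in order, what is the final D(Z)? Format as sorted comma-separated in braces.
Answer: {1,2,3,4}

Derivation:
Constraint 1 (Y != V) on D(Y)={1,3,4,5} D(V)={1,2,4}: no change
Constraint 2 (V < Y) on D(V)={1,2,4} D(Y)={1,3,4,5}: Y {1,3,4,5}->{3,4,5}
Constraint 3 (V + Z = Y) on D(V)={1,2,4} D(Z)={1,2,3,4,5} D(Y)={3,4,5}: Z {1,2,3,4,5}->{1,2,3,4}
Constraint 4 (Y != U) on D(Y)={3,4,5} D(U)={1,2,3,4,5}: no change
So after all 4 constraints: D(Z) = {1,2,3,4}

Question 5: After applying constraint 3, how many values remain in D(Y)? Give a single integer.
Constraint 1 (Y != V) on D(Y)={1,3,4,5} D(V)={1,2,4}: no change
Constraint 2 (V < Y) on D(V)={1,2,4} D(Y)={1,3,4,5}: Y {1,3,4,5}->{3,4,5}
Constraint 3 (V + Z = Y) on D(V)={1,2,4} D(Z)={1,2,3,4,5} D(Y)={3,4,5}: Z {1,2,3,4,5}->{1,2,3,4}
So after constraint 3: D(Y)={3,4,5}, size = 3

Answer: 3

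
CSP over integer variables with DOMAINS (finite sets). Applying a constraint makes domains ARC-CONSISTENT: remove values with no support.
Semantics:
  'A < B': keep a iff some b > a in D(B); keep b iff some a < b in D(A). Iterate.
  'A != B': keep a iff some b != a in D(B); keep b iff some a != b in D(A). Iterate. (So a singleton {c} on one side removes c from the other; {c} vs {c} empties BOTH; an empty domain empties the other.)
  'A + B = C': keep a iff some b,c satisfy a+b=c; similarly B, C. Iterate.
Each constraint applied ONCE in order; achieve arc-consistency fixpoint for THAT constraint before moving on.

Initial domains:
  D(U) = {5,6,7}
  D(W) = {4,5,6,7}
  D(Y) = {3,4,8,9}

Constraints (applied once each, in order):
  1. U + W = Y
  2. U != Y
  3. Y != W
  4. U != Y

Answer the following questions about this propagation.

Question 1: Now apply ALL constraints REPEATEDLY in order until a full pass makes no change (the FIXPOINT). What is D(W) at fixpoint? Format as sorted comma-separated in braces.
Answer: {4}

Derivation:
pass 0 (initial): D(W)={4,5,6,7}
pass 1: U {5,6,7}->{5}; W {4,5,6,7}->{4}; Y {3,4,8,9}->{9}
pass 2: no change
Fixpoint after 2 passes: D(W) = {4}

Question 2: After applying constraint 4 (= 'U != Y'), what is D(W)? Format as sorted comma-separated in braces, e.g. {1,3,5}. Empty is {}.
Constraint 1 (U + W = Y) on D(U)={5,6,7} D(W)={4,5,6,7} D(Y)={3,4,8,9}: U {5,6,7}->{5}; W {4,5,6,7}->{4}; Y {3,4,8,9}->{9}
Constraint 2 (U != Y) on D(U)={5} D(Y)={9}: no change
Constraint 3 (Y != W) on D(Y)={9} D(W)={4}: no change
Constraint 4 (U != Y) on D(U)={5} D(Y)={9}: no change
So after constraint 4: D(W) = {4}

Answer: {4}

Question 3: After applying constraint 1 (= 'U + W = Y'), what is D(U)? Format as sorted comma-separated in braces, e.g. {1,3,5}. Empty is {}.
Answer: {5}

Derivation:
Constraint 1 (U + W = Y) on D(U)={5,6,7} D(W)={4,5,6,7} D(Y)={3,4,8,9}: U {5,6,7}->{5}; W {4,5,6,7}->{4}; Y {3,4,8,9}->{9}
So after constraint 1: D(U) = {5}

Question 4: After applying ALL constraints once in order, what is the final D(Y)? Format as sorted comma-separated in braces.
Answer: {9}

Derivation:
Constraint 1 (U + W = Y) on D(U)={5,6,7} D(W)={4,5,6,7} D(Y)={3,4,8,9}: U {5,6,7}->{5}; W {4,5,6,7}->{4}; Y {3,4,8,9}->{9}
Constraint 2 (U != Y) on D(U)={5} D(Y)={9}: no change
Constraint 3 (Y != W) on D(Y)={9} D(W)={4}: no change
Constraint 4 (U != Y) on D(U)={5} D(Y)={9}: no change
So after all 4 constraints: D(Y) = {9}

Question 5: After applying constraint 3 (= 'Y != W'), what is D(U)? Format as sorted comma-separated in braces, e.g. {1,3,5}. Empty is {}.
Answer: {5}

Derivation:
Constraint 1 (U + W = Y) on D(U)={5,6,7} D(W)={4,5,6,7} D(Y)={3,4,8,9}: U {5,6,7}->{5}; W {4,5,6,7}->{4}; Y {3,4,8,9}->{9}
Constraint 2 (U != Y) on D(U)={5} D(Y)={9}: no change
Constraint 3 (Y != W) on D(Y)={9} D(W)={4}: no change
So after constraint 3: D(U) = {5}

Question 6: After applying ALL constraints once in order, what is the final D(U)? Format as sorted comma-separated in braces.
Answer: {5}

Derivation:
Constraint 1 (U + W = Y) on D(U)={5,6,7} D(W)={4,5,6,7} D(Y)={3,4,8,9}: U {5,6,7}->{5}; W {4,5,6,7}->{4}; Y {3,4,8,9}->{9}
Constraint 2 (U != Y) on D(U)={5} D(Y)={9}: no change
Constraint 3 (Y != W) on D(Y)={9} D(W)={4}: no change
Constraint 4 (U != Y) on D(U)={5} D(Y)={9}: no change
So after all 4 constraints: D(U) = {5}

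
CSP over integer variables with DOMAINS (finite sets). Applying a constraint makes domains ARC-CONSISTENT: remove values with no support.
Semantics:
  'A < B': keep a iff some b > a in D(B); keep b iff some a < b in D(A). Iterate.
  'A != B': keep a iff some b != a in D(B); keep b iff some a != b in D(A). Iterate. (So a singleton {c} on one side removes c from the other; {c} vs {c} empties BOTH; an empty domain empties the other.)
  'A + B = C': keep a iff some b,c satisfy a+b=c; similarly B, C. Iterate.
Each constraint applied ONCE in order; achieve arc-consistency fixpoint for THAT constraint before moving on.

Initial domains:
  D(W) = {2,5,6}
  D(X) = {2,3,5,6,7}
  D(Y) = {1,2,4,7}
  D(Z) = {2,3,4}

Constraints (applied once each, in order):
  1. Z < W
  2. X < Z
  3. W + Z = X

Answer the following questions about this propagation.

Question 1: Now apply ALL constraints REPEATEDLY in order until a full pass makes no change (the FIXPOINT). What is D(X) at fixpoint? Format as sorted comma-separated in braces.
Answer: {}

Derivation:
pass 0 (initial): D(X)={2,3,5,6,7}
pass 1: W {2,5,6}->{}; X {2,3,5,6,7}->{}; Z {2,3,4}->{}
pass 2: no change
Fixpoint after 2 passes: D(X) = {}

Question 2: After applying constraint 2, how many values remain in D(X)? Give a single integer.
Answer: 2

Derivation:
Constraint 1 (Z < W) on D(Z)={2,3,4} D(W)={2,5,6}: W {2,5,6}->{5,6}
Constraint 2 (X < Z) on D(X)={2,3,5,6,7} D(Z)={2,3,4}: X {2,3,5,6,7}->{2,3}; Z {2,3,4}->{3,4}
So after constraint 2: D(X)={2,3}, size = 2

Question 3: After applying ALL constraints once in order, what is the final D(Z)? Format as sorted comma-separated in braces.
Answer: {}

Derivation:
Constraint 1 (Z < W) on D(Z)={2,3,4} D(W)={2,5,6}: W {2,5,6}->{5,6}
Constraint 2 (X < Z) on D(X)={2,3,5,6,7} D(Z)={2,3,4}: X {2,3,5,6,7}->{2,3}; Z {2,3,4}->{3,4}
Constraint 3 (W + Z = X) on D(W)={5,6} D(Z)={3,4} D(X)={2,3}: W {5,6}->{}; Z {3,4}->{}; X {2,3}->{}
So after all 3 constraints: D(Z) = {}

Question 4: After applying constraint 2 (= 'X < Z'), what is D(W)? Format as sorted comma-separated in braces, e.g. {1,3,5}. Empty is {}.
Answer: {5,6}

Derivation:
Constraint 1 (Z < W) on D(Z)={2,3,4} D(W)={2,5,6}: W {2,5,6}->{5,6}
Constraint 2 (X < Z) on D(X)={2,3,5,6,7} D(Z)={2,3,4}: X {2,3,5,6,7}->{2,3}; Z {2,3,4}->{3,4}
So after constraint 2: D(W) = {5,6}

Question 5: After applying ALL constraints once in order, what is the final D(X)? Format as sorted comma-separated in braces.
Answer: {}

Derivation:
Constraint 1 (Z < W) on D(Z)={2,3,4} D(W)={2,5,6}: W {2,5,6}->{5,6}
Constraint 2 (X < Z) on D(X)={2,3,5,6,7} D(Z)={2,3,4}: X {2,3,5,6,7}->{2,3}; Z {2,3,4}->{3,4}
Constraint 3 (W + Z = X) on D(W)={5,6} D(Z)={3,4} D(X)={2,3}: W {5,6}->{}; Z {3,4}->{}; X {2,3}->{}
So after all 3 constraints: D(X) = {}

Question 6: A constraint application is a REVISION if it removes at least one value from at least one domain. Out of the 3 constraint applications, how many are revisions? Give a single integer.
Constraint 1 (Z < W) on D(Z)={2,3,4} D(W)={2,5,6}: W {2,5,6}->{5,6} => REVISION
Constraint 2 (X < Z) on D(X)={2,3,5,6,7} D(Z)={2,3,4}: X {2,3,5,6,7}->{2,3}; Z {2,3,4}->{3,4} => REVISION
Constraint 3 (W + Z = X) on D(W)={5,6} D(Z)={3,4} D(X)={2,3}: W {5,6}->{}; Z {3,4}->{}; X {2,3}->{} => REVISION
Total revisions = 3

Answer: 3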